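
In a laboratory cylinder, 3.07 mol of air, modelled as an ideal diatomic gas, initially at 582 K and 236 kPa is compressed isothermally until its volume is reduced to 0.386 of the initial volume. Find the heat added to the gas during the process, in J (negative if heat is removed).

V₁ = nRT₁/P₁ = 3.07×8.314×582/236 = 62.9 L.
Isothermal: T stays 582 K; PV = const ⇒ V₂ = 24.3 L, P₂ = 611 kPa.
ΔU = 0 (ideal gas, T constant).
W = nRT ln(V₂/V₁) = 3.07×8.314×582×ln(0.386) = -14100 J.
Q = ΔU + W = -14100 J.

-14100 J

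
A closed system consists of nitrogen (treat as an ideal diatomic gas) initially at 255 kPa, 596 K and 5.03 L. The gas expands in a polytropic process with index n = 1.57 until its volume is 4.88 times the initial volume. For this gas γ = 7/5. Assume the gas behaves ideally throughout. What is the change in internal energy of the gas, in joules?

n = P₁V₁/(RT₁) = 255×5.03/(8.314×596) = 0.259 mol.
Polytropic n=1.57: T₂ = T₁(V₁/V₂)^(n−1) = 596×(0.205)^0.57 = 241 K; P₂ = P₁(V₁/V₂)^n = 21.2 kPa.
For an ideal gas ΔU = nCvΔT with Cv = (5/2)R = 20.8 J/(mol·K).
ΔU = 0.259×20.8×(241−596) = -1910 J.

-1910 J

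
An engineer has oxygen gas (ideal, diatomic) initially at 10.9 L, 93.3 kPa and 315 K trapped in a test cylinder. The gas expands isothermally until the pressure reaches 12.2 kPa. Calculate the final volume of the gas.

Isothermal: T stays 315 K; PV = const ⇒ V₂ = 83.4 L, P₂ = 12.2 kPa.

83.4 L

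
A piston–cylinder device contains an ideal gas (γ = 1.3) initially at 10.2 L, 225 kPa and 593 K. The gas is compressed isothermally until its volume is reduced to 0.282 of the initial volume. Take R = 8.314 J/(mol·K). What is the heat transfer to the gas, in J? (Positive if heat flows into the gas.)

n = P₁V₁/(RT₁) = 225×10.2/(8.314×593) = 0.465 mol.
Isothermal: T stays 593 K; PV = const ⇒ V₂ = 2.88 L, P₂ = 798 kPa.
ΔU = 0 (ideal gas, T constant).
W = nRT ln(V₂/V₁) = 0.465×8.314×593×ln(0.282) = -2910 J.
Q = ΔU + W = -2910 J.

-2910 J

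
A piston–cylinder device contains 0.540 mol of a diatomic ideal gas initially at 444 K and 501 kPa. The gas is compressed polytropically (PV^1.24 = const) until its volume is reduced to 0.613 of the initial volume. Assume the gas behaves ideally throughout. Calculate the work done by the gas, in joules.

-1040 J

V₁ = nRT₁/P₁ = 0.540×8.314×444/501 = 3.98 L.
Polytropic n=1.24: T₂ = T₁(V₁/V₂)^(n−1) = 444×(1.63)^0.24 = 499 K; P₂ = P₁(V₁/V₂)^n = 919 kPa.
W = (P₁V₁−P₂V₂)/(n−1) = (501×3.98−919×2.44)/0.24 = -1040 J.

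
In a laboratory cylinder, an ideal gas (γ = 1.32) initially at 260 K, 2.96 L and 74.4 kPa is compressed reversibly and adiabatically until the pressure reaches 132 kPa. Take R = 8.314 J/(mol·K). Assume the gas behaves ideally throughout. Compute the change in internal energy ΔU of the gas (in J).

103 J

n = P₁V₁/(RT₁) = 74.4×2.96/(8.314×260) = 0.102 mol.
Adiabatic: T₂/T₁ = (P₂/P₁)^((γ−1)/γ) ⇒ T₂ = 260×(1.77)^0.242 = 299 K; V₂ = 1.92 L.
For an ideal gas ΔU = nCvΔT with Cv = R/(γ−1) = 26.0 J/(mol·K).
ΔU = 0.102×26.0×(299−260) = 103 J.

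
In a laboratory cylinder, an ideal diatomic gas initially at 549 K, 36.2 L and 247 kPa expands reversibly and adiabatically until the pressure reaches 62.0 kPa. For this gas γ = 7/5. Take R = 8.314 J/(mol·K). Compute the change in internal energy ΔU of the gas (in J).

-7290 J

n = P₁V₁/(RT₁) = 247×36.2/(8.314×549) = 1.96 mol.
Adiabatic: T₂/T₁ = (P₂/P₁)^((γ−1)/γ) ⇒ T₂ = 549×(0.251)^0.286 = 370 K; V₂ = 97.2 L.
For an ideal gas ΔU = nCvΔT with Cv = (5/2)R = 20.8 J/(mol·K).
ΔU = 1.96×20.8×(370−549) = -7290 J.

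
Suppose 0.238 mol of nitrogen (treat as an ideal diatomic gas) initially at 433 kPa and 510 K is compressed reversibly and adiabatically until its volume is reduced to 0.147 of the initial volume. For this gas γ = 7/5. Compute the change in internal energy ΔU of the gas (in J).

2910 J

V₁ = nRT₁/P₁ = 0.238×8.314×510/433 = 2.33 L.
Adiabatic: TV^(γ−1) = const ⇒ T₂ = 510×(6.80)^0.400 = 1100 K; PV^γ = const ⇒ P₂ = 6340 kPa.
For an ideal gas ΔU = nCvΔT with Cv = (5/2)R = 20.8 J/(mol·K).
ΔU = 0.238×20.8×(1100−510) = 2910 J.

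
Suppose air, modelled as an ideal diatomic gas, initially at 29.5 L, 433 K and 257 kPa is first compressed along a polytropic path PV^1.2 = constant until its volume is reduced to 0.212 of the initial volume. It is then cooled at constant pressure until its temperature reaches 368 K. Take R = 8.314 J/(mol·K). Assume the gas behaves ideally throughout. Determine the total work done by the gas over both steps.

-17700 J

n = P₁V₁/(RT₁) = 257×29.5/(8.314×433) = 2.11 mol.
Step 1 — Polytropic n=1.2: T₂ = T₁(V₁/V₂)^(n−1) = 433×(4.72)^0.20 = 591 K; P₂ = P₁(V₁/V₂)^n = 1650 kPa.
W = (P₁V₁−P₂V₂)/(n−1) = (257×29.5−1650×6.25)/0.20 = -13800 J.
ΔU = nCvΔT = 2.11×20.8×(591−433) = 6890 J.
Q = ΔU + W = -6890 J.
State after step 1: P = 1650 kPa, V = 6.25 L, T = 591 K.
Step 2 — Isobaric: P stays 1650 kPa; V/T = const ⇒ T₂ = 368 K, V₂ = 3.90 L.
W = PΔV = 1650×(3.90−6.25) kPa·L = -3900 J.
ΔU = nCvΔT = 2.11×20.8×(368−591) = -9740 J.
Q = ΔU + W = nCpΔT = -13600 J.
Net over both steps: W = -17700 J, Q = -20500 J, ΔU = -2850 J.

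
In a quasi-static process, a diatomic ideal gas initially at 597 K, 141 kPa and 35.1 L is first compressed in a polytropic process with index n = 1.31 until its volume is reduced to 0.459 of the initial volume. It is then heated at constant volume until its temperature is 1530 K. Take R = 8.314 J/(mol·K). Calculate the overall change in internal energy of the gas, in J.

19300 J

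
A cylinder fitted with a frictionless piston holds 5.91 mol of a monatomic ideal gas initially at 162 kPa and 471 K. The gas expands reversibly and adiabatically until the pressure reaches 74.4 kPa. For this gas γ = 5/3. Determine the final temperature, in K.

V₁ = nRT₁/P₁ = 5.91×8.314×471/162 = 143 L.
Adiabatic: T₂/T₁ = (P₂/P₁)^((γ−1)/γ) ⇒ T₂ = 471×(0.459)^0.400 = 345 K; V₂ = 228 L.

345 K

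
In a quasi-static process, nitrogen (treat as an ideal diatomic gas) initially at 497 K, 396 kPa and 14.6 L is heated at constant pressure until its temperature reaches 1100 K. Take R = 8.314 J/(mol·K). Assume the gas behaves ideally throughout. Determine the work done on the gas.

-7010 J

n = P₁V₁/(RT₁) = 396×14.6/(8.314×497) = 1.40 mol.
Isobaric: P stays 396 kPa; V/T = const ⇒ T₂ = 1100 K, V₂ = 32.3 L.
W = PΔV = 396×(32.3−14.6) kPa·L = 7010 J.
Work done on the gas = −W_by = -7010 J.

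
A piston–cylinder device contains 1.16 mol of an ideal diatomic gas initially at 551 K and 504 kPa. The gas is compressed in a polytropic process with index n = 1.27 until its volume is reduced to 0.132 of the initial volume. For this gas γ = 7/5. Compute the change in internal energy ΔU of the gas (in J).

9670 J

V₁ = nRT₁/P₁ = 1.16×8.314×551/504 = 10.5 L.
Polytropic n=1.27: T₂ = T₁(V₁/V₂)^(n−1) = 551×(7.58)^0.27 = 952 K; P₂ = P₁(V₁/V₂)^n = 6600 kPa.
For an ideal gas ΔU = nCvΔT with Cv = (5/2)R = 20.8 J/(mol·K).
ΔU = 1.16×20.8×(952−551) = 9670 J.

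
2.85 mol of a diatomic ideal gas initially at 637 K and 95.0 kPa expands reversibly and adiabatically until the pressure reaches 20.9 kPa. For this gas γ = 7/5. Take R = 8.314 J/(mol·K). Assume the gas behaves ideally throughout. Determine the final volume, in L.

469 L

V₁ = nRT₁/P₁ = 2.85×8.314×637/95.0 = 159 L.
Adiabatic: T₂/T₁ = (P₂/P₁)^((γ−1)/γ) ⇒ T₂ = 637×(0.220)^0.286 = 413 K; V₂ = 469 L.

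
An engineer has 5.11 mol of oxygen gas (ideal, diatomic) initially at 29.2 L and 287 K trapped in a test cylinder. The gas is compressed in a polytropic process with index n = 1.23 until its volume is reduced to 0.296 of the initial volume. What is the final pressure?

P₁ = nRT₁/V₁ = 5.11×8.314×287/29.2 = 418 kPa.
Polytropic n=1.23: T₂ = T₁(V₁/V₂)^(n−1) = 287×(3.38)^0.23 = 380 K; P₂ = P₁(V₁/V₂)^n = 1870 kPa.

1870 kPa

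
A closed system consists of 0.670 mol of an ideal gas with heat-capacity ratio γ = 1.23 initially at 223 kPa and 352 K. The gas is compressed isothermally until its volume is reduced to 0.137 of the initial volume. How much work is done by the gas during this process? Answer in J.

V₁ = nRT₁/P₁ = 0.670×8.314×352/223 = 8.79 L.
Isothermal: T stays 352 K; PV = const ⇒ V₂ = 1.20 L, P₂ = 1630 kPa.
W = nRT ln(V₂/V₁) = 0.670×8.314×352×ln(0.137) = -3900 J.

-3900 J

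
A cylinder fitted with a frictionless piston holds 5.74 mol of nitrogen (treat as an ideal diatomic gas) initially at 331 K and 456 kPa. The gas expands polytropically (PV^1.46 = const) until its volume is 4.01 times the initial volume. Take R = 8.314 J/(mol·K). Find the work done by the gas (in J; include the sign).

V₁ = nRT₁/P₁ = 5.74×8.314×331/456 = 34.6 L.
Polytropic n=1.46: T₂ = T₁(V₁/V₂)^(n−1) = 331×(0.249)^0.46 = 175 K; P₂ = P₁(V₁/V₂)^n = 60.0 kPa.
W = (P₁V₁−P₂V₂)/(n−1) = (456×34.6−60.0×139)/0.46 = 16200 J.

16200 J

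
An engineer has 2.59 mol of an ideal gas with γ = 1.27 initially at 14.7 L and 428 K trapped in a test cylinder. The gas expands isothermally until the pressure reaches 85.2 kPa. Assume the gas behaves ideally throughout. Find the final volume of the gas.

108 L

P₁ = nRT₁/V₁ = 2.59×8.314×428/14.7 = 627 kPa.
Isothermal: T stays 428 K; PV = const ⇒ V₂ = 108 L, P₂ = 85.2 kPa.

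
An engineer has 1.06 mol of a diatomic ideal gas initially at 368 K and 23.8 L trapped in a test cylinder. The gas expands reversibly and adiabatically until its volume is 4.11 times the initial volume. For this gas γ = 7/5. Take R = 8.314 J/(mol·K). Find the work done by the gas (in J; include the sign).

3500 J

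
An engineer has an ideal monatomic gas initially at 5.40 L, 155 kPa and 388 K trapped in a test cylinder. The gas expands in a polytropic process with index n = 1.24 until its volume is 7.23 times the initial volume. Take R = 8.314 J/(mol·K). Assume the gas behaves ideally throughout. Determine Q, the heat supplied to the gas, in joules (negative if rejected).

844 J

n = P₁V₁/(RT₁) = 155×5.40/(8.314×388) = 0.259 mol.
Polytropic n=1.24: T₂ = T₁(V₁/V₂)^(n−1) = 388×(0.138)^0.24 = 241 K; P₂ = P₁(V₁/V₂)^n = 13.3 kPa.
W = (P₁V₁−P₂V₂)/(n−1) = (155×5.40−13.3×39.0)/0.24 = 1320 J.
ΔU = nCvΔT = 0.259×12.5×(241−388) = -475 J.
Q = ΔU + W = 844 J.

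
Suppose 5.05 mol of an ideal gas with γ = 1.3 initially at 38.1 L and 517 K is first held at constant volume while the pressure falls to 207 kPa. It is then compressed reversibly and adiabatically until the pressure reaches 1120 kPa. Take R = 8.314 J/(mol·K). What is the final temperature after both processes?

277 K

P₁ = nRT₁/V₁ = 5.05×8.314×517/38.1 = 570 kPa.
Step 1 — Isochoric: V stays 38.1 L; P/T = const ⇒ T₂ = 188 K, P₂ = 207 kPa.
W = 0 (no volume change).
ΔU = nCvΔT = 5.05×27.7×(188−517) = -46100 J.
Q = ΔU = -46100 J.
State after step 1: P = 207 kPa, V = 38.1 L, T = 188 K.
Step 2 — Adiabatic: T₂/T₁ = (P₂/P₁)^((γ−1)/γ) ⇒ T₂ = 188×(5.41)^0.231 = 277 K; V₂ = 10.4 L.
ΔU = nCvΔT = 5.05×27.7×(277−188) = 12500 J.
Q = 0 for an adiabatic process, so W = −ΔU = -12500 J.
Net over both steps: W = -12500 J, Q = -46100 J, ΔU = -33500 J.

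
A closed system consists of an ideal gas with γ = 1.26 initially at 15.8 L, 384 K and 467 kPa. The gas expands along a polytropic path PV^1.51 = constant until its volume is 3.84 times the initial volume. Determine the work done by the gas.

n = P₁V₁/(RT₁) = 467×15.8/(8.314×384) = 2.31 mol.
Polytropic n=1.51: T₂ = T₁(V₁/V₂)^(n−1) = 384×(0.260)^0.51 = 193 K; P₂ = P₁(V₁/V₂)^n = 61.2 kPa.
W = (P₁V₁−P₂V₂)/(n−1) = (467×15.8−61.2×60.7)/0.51 = 7180 J.

7180 J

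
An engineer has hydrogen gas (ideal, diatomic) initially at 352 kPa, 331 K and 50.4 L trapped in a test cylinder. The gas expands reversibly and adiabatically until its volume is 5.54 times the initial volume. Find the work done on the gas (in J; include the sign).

-22000 J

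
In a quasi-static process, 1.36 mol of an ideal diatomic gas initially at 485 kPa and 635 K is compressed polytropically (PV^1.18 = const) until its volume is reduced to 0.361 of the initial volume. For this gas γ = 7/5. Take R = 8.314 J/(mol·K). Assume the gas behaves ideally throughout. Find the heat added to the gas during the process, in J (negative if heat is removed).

V₁ = nRT₁/P₁ = 1.36×8.314×635/485 = 14.8 L.
Polytropic n=1.18: T₂ = T₁(V₁/V₂)^(n−1) = 635×(2.77)^0.18 = 763 K; P₂ = P₁(V₁/V₂)^n = 1610 kPa.
W = (P₁V₁−P₂V₂)/(n−1) = (485×14.8−1610×5.34)/0.18 = -8030 J.
ΔU = nCvΔT = 1.36×20.8×(763−635) = 3610 J.
Q = ΔU + W = -4420 J.

-4420 J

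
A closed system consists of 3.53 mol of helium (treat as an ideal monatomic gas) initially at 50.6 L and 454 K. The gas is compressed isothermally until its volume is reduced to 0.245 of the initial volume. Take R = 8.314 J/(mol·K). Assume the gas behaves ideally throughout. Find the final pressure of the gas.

P₁ = nRT₁/V₁ = 3.53×8.314×454/50.6 = 263 kPa.
Isothermal: T stays 454 K; PV = const ⇒ V₂ = 12.4 L, P₂ = 1070 kPa.

1070 kPa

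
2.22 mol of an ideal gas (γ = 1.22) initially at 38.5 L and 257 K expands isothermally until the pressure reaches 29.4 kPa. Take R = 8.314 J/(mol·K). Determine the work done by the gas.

P₁ = nRT₁/V₁ = 2.22×8.314×257/38.5 = 123 kPa.
Isothermal: T stays 257 K; PV = const ⇒ V₂ = 161 L, P₂ = 29.4 kPa.
W = nRT ln(V₂/V₁) = 2.22×8.314×257×ln(4.19) = 6800 J.

6800 J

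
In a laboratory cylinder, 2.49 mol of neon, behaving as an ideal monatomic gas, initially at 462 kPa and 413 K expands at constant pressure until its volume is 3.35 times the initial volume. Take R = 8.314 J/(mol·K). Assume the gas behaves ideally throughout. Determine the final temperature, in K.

1380 K

V₁ = nRT₁/P₁ = 2.49×8.314×413/462 = 18.5 L.
Isobaric: P stays 462 kPa; V/T = const ⇒ T₂ = 1380 K, V₂ = 62.0 L.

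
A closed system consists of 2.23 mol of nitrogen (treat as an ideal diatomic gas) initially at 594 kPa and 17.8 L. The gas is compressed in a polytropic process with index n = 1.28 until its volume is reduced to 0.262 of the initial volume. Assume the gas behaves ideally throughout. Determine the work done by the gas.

-17200 J

T₁ = P₁V₁/(nR) = 594×17.8/(2.23×8.314) = 570 K.
Polytropic n=1.28: T₂ = T₁(V₁/V₂)^(n−1) = 570×(3.82)^0.28 = 830 K; P₂ = P₁(V₁/V₂)^n = 3300 kPa.
W = (P₁V₁−P₂V₂)/(n−1) = (594×17.8−3300×4.66)/0.28 = -17200 J.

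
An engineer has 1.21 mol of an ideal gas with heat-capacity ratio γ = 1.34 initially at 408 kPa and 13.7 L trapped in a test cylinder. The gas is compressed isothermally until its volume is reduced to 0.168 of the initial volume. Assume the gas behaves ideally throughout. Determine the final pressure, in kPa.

T₁ = P₁V₁/(nR) = 408×13.7/(1.21×8.314) = 556 K.
Isothermal: T stays 556 K; PV = const ⇒ V₂ = 2.30 L, P₂ = 2430 kPa.

2430 kPa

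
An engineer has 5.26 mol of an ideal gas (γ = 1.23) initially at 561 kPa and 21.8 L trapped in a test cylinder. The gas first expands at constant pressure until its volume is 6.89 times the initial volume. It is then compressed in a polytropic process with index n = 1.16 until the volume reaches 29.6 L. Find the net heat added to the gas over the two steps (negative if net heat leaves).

338000 J

T₁ = P₁V₁/(nR) = 561×21.8/(5.26×8.314) = 280 K.
Step 1 — Isobaric: P stays 561 kPa; V/T = const ⇒ T₂ = 1930 K, V₂ = 150 L.
W = PΔV = 561×(150−21.8) kPa·L = 72000 J.
ΔU = nCvΔT = 5.26×36.1×(1930−280) = 313000 J.
Q = ΔU + W = nCpΔT = 385000 J.
State after step 1: P = 561 kPa, V = 150 L, T = 1930 K.
Step 2 — Polytropic n=1.16: T₂ = T₁(V₁/V₂)^(n−1) = 1930×(5.07)^0.16 = 2500 K; P₂ = P₁(V₁/V₂)^n = 3690 kPa.
W = (P₁V₁−P₂V₂)/(n−1) = (561×150−3690×29.6)/0.16 = -156000 J.
ΔU = nCvΔT = 5.26×36.1×(2500−1930) = 109000 J.
Q = ΔU + W = -47600 J.
Net over both steps: W = -84300 J, Q = 338000 J, ΔU = 422000 J.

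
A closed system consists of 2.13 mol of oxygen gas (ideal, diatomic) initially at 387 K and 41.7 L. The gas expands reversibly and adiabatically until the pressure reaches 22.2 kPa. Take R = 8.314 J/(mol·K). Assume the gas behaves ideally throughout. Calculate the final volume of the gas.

174 L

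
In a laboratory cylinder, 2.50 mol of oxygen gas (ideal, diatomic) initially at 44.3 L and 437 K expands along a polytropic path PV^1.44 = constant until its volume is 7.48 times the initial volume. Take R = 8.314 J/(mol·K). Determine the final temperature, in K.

180 K

P₁ = nRT₁/V₁ = 2.50×8.314×437/44.3 = 205 kPa.
Polytropic n=1.44: T₂ = T₁(V₁/V₂)^(n−1) = 437×(0.134)^0.44 = 180 K; P₂ = P₁(V₁/V₂)^n = 11.3 kPa.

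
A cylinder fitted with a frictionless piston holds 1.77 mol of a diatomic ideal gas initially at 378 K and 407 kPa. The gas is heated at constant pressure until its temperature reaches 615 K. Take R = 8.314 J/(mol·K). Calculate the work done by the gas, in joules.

3490 J

V₁ = nRT₁/P₁ = 1.77×8.314×378/407 = 13.7 L.
Isobaric: P stays 407 kPa; V/T = const ⇒ T₂ = 615 K, V₂ = 22.2 L.
W = PΔV = 407×(22.2−13.7) kPa·L = 3490 J.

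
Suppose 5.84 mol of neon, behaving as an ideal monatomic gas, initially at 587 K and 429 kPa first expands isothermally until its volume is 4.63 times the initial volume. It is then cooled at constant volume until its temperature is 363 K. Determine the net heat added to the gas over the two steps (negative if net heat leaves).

27400 J

V₁ = nRT₁/P₁ = 5.84×8.314×587/429 = 66.4 L.
Step 1 — Isothermal: T stays 587 K; PV = const ⇒ V₂ = 308 L, P₂ = 92.7 kPa.
ΔU = 0 (ideal gas, T constant).
W = nRT ln(V₂/V₁) = 5.84×8.314×587×ln(4.63) = 43700 J.
Q = ΔU + W = 43700 J.
State after step 1: P = 92.7 kPa, V = 308 L, T = 587 K.
Step 2 — Isochoric: V stays 308 L; P/T = const ⇒ T₂ = 363 K, P₂ = 57.3 kPa.
W = 0 (no volume change).
ΔU = nCvΔT = 5.84×12.5×(363−587) = -16300 J.
Q = ΔU = -16300 J.
Net over both steps: W = 43700 J, Q = 27400 J, ΔU = -16300 J.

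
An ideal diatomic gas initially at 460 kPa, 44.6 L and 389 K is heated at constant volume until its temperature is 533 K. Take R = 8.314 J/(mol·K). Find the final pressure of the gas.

Isochoric: V stays 44.6 L; P/T = const ⇒ T₂ = 533 K, P₂ = 630 kPa.

630 kPa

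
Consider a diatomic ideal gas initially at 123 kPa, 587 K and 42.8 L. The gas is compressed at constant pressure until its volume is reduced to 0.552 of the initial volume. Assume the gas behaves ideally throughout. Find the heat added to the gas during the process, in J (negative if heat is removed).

n = P₁V₁/(RT₁) = 123×42.8/(8.314×587) = 1.08 mol.
Isobaric: P stays 123 kPa; V/T = const ⇒ T₂ = 324 K, V₂ = 23.6 L.
W = PΔV = 123×(23.6−42.8) kPa·L = -2360 J.
ΔU = nCvΔT = 1.08×20.8×(324−587) = -5900 J.
Q = ΔU + W = nCpΔT = -8250 J.

-8250 J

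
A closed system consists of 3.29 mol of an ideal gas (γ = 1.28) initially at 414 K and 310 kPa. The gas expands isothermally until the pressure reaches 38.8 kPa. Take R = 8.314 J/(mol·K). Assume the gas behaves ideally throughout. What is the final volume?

V₁ = nRT₁/P₁ = 3.29×8.314×414/310 = 36.5 L.
Isothermal: T stays 414 K; PV = const ⇒ V₂ = 292 L, P₂ = 38.8 kPa.

292 L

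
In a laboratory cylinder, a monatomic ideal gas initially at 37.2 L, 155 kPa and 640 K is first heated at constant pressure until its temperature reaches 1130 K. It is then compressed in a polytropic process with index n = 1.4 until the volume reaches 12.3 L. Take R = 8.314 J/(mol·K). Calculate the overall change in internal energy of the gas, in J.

21200 J

n = P₁V₁/(RT₁) = 155×37.2/(8.314×640) = 1.08 mol.
Step 1 — Isobaric: P stays 155 kPa; V/T = const ⇒ T₂ = 1130 K, V₂ = 65.7 L.
W = PΔV = 155×(65.7−37.2) kPa·L = 4410 J.
ΔU = nCvΔT = 1.08×12.5×(1130−640) = 6620 J.
Q = ΔU + W = nCpΔT = 11000 J.
State after step 1: P = 155 kPa, V = 65.7 L, T = 1130 K.
Step 2 — Polytropic n=1.4: T₂ = T₁(V₁/V₂)^(n−1) = 1130×(5.34)^0.40 = 2210 K; P₂ = P₁(V₁/V₂)^n = 1620 kPa.
W = (P₁V₁−P₂V₂)/(n−1) = (155×65.7−1620×12.3)/0.40 = -24300 J.
ΔU = nCvΔT = 1.08×12.5×(2210−1130) = 14600 J.
Q = ΔU + W = -9720 J.
Net over both steps: W = -19900 J, Q = 1320 J, ΔU = 21200 J.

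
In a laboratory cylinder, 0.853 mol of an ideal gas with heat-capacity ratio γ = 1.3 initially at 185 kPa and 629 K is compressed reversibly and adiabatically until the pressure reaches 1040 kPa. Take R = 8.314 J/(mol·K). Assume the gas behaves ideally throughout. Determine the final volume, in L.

6.39 L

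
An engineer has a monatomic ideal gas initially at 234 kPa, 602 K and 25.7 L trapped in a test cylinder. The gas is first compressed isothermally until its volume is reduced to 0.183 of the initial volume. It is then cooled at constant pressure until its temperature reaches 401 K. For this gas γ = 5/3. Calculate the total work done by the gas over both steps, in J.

n = P₁V₁/(RT₁) = 234×25.7/(8.314×602) = 1.20 mol.
Step 1 — Isothermal: T stays 602 K; PV = const ⇒ V₂ = 4.70 L, P₂ = 1280 kPa.
ΔU = 0 (ideal gas, T constant).
W = nRT ln(V₂/V₁) = 1.20×8.314×602×ln(0.183) = -10200 J.
Q = ΔU + W = -10200 J.
State after step 1: P = 1280 kPa, V = 4.70 L, T = 602 K.
Step 2 — Isobaric: P stays 1280 kPa; V/T = const ⇒ T₂ = 401 K, V₂ = 3.13 L.
W = PΔV = 1280×(3.13−4.70) kPa·L = -2010 J.
ΔU = nCvΔT = 1.20×12.5×(401−602) = -3010 J.
Q = ΔU + W = nCpΔT = -5020 J.
Net over both steps: W = -12200 J, Q = -15200 J, ΔU = -3010 J.

-12200 J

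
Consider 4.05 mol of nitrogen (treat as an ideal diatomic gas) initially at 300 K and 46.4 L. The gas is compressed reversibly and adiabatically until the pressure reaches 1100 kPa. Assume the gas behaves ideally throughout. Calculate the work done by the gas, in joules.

-14900 J

P₁ = nRT₁/V₁ = 4.05×8.314×300/46.4 = 218 kPa.
Adiabatic: T₂/T₁ = (P₂/P₁)^((γ−1)/γ) ⇒ T₂ = 300×(5.05)^0.286 = 477 K; V₂ = 14.6 L.
ΔU = nCvΔT = 4.05×20.8×(477−300) = 14900 J.
Q = 0 for an adiabatic process, so W = −ΔU = -14900 J.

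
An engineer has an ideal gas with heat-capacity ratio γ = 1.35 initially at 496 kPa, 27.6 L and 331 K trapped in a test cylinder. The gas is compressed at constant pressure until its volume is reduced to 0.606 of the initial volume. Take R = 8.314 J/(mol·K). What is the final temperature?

201 K

Isobaric: P stays 496 kPa; V/T = const ⇒ T₂ = 201 K, V₂ = 16.7 L.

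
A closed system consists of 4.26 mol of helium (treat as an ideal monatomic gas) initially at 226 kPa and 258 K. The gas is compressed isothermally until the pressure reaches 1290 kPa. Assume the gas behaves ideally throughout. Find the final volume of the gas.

V₁ = nRT₁/P₁ = 4.26×8.314×258/226 = 40.4 L.
Isothermal: T stays 258 K; PV = const ⇒ V₂ = 7.08 L, P₂ = 1290 kPa.

7.08 L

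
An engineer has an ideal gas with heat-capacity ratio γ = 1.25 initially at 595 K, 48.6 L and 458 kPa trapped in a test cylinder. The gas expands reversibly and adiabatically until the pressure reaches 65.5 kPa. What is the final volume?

230 L

Adiabatic: T₂/T₁ = (P₂/P₁)^((γ−1)/γ) ⇒ T₂ = 595×(0.143)^0.200 = 403 K; V₂ = 230 L.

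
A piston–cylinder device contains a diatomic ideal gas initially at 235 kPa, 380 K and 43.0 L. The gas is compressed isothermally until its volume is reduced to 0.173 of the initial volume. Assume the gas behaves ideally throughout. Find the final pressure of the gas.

Isothermal: T stays 380 K; PV = const ⇒ V₂ = 7.44 L, P₂ = 1360 kPa.

1360 kPa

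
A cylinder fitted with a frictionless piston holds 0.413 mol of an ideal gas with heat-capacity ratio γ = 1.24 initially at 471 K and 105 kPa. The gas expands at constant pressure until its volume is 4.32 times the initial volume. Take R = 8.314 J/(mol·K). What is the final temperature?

2030 K

V₁ = nRT₁/P₁ = 0.413×8.314×471/105 = 15.4 L.
Isobaric: P stays 105 kPa; V/T = const ⇒ T₂ = 2030 K, V₂ = 66.5 L.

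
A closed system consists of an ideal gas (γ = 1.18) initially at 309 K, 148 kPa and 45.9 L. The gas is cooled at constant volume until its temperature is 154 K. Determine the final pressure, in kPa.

Isochoric: V stays 45.9 L; P/T = const ⇒ T₂ = 154 K, P₂ = 73.8 kPa.

73.8 kPa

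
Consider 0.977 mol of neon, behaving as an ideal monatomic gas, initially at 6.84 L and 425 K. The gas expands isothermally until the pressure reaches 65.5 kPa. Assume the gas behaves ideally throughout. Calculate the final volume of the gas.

52.7 L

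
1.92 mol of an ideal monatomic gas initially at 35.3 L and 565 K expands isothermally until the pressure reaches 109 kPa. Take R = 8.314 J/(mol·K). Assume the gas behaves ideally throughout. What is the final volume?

82.7 L

P₁ = nRT₁/V₁ = 1.92×8.314×565/35.3 = 255 kPa.
Isothermal: T stays 565 K; PV = const ⇒ V₂ = 82.7 L, P₂ = 109 kPa.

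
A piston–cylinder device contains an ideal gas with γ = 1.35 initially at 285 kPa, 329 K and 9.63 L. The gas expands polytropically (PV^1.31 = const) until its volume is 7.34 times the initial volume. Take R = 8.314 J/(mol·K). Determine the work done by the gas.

n = P₁V₁/(RT₁) = 285×9.63/(8.314×329) = 1.00 mol.
Polytropic n=1.31: T₂ = T₁(V₁/V₂)^(n−1) = 329×(0.136)^0.31 = 177 K; P₂ = P₁(V₁/V₂)^n = 20.9 kPa.
W = (P₁V₁−P₂V₂)/(n−1) = (285×9.63−20.9×70.7)/0.31 = 4080 J.

4080 J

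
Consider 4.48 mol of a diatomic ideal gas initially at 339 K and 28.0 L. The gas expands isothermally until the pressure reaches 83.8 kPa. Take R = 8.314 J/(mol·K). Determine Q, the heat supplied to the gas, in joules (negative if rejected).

P₁ = nRT₁/V₁ = 4.48×8.314×339/28.0 = 451 kPa.
Isothermal: T stays 339 K; PV = const ⇒ V₂ = 151 L, P₂ = 83.8 kPa.
ΔU = 0 (ideal gas, T constant).
W = nRT ln(V₂/V₁) = 4.48×8.314×339×ln(5.38) = 21200 J.
Q = ΔU + W = 21200 J.

21200 J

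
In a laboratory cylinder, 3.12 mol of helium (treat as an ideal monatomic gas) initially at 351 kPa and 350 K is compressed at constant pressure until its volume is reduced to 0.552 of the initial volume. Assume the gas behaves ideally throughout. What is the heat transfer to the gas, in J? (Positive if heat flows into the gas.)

V₁ = nRT₁/P₁ = 3.12×8.314×350/351 = 25.9 L.
Isobaric: P stays 351 kPa; V/T = const ⇒ T₂ = 193 K, V₂ = 14.3 L.
W = PΔV = 351×(14.3−25.9) kPa·L = -4070 J.
ΔU = nCvΔT = 3.12×12.5×(193−350) = -6100 J.
Q = ΔU + W = nCpΔT = -10200 J.

-10200 J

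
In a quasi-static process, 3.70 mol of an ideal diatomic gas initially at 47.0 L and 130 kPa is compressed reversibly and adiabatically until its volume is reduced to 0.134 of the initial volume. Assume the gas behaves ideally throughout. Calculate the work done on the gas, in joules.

T₁ = P₁V₁/(nR) = 130×47.0/(3.70×8.314) = 199 K.
Adiabatic: TV^(γ−1) = const ⇒ T₂ = 199×(7.46)^0.400 = 444 K; PV^γ = const ⇒ P₂ = 2170 kPa.
ΔU = nCvΔT = 3.70×20.8×(444−199) = 18900 J.
Q = 0 for an adiabatic process, so W = −ΔU = -18900 J.
Work done on the gas = −W_by = 18900 J.

18900 J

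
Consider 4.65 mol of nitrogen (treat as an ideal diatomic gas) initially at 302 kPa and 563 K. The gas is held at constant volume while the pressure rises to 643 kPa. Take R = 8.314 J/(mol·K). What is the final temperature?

V₁ = nRT₁/P₁ = 4.65×8.314×563/302 = 72.1 L.
Isochoric: V stays 72.1 L; P/T = const ⇒ T₂ = 1200 K, P₂ = 643 kPa.

1200 K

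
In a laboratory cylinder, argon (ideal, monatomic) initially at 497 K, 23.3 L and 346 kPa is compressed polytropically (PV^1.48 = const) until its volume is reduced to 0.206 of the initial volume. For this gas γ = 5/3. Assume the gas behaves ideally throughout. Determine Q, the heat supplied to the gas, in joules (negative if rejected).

n = P₁V₁/(RT₁) = 346×23.3/(8.314×497) = 1.95 mol.
Polytropic n=1.48: T₂ = T₁(V₁/V₂)^(n−1) = 497×(4.85)^0.48 = 1060 K; P₂ = P₁(V₁/V₂)^n = 3590 kPa.
W = (P₁V₁−P₂V₂)/(n−1) = (346×23.3−3590×4.80)/0.48 = -19100 J.
ΔU = nCvΔT = 1.95×12.5×(1060−497) = 13700 J.
Q = ΔU + W = -5340 J.

-5340 J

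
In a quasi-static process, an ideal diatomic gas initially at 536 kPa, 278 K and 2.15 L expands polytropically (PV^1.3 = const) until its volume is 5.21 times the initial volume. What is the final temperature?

Polytropic n=1.3: T₂ = T₁(V₁/V₂)^(n−1) = 278×(0.192)^0.30 = 169 K; P₂ = P₁(V₁/V₂)^n = 62.7 kPa.

169 K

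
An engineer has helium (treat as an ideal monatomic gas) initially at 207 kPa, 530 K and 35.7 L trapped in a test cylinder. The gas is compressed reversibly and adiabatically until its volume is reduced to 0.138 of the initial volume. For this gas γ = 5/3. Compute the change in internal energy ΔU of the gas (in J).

30400 J

n = P₁V₁/(RT₁) = 207×35.7/(8.314×530) = 1.68 mol.
Adiabatic: TV^(γ−1) = const ⇒ T₂ = 530×(7.25)^0.667 = 1980 K; PV^γ = const ⇒ P₂ = 5620 kPa.
For an ideal gas ΔU = nCvΔT with Cv = (3/2)R = 12.5 J/(mol·K).
ΔU = 1.68×12.5×(1980−530) = 30400 J.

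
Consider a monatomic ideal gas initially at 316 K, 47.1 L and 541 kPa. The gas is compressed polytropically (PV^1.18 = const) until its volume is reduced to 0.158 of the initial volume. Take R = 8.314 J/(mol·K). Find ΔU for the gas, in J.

n = P₁V₁/(RT₁) = 541×47.1/(8.314×316) = 9.70 mol.
Polytropic n=1.18: T₂ = T₁(V₁/V₂)^(n−1) = 316×(6.33)^0.18 = 440 K; P₂ = P₁(V₁/V₂)^n = 4770 kPa.
For an ideal gas ΔU = nCvΔT with Cv = (3/2)R = 12.5 J/(mol·K).
ΔU = 9.70×12.5×(440−316) = 15100 J.

15100 J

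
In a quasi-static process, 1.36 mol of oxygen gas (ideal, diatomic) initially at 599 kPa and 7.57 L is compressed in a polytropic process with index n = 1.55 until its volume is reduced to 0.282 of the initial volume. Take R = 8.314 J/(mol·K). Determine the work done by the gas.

-8300 J

T₁ = P₁V₁/(nR) = 599×7.57/(1.36×8.314) = 401 K.
Polytropic n=1.55: T₂ = T₁(V₁/V₂)^(n−1) = 401×(3.55)^0.55 = 805 K; P₂ = P₁(V₁/V₂)^n = 4260 kPa.
W = (P₁V₁−P₂V₂)/(n−1) = (599×7.57−4260×2.13)/0.55 = -8300 J.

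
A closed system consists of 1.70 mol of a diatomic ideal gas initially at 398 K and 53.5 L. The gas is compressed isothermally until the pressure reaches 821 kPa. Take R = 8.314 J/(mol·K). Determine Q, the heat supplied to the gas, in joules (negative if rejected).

-11600 J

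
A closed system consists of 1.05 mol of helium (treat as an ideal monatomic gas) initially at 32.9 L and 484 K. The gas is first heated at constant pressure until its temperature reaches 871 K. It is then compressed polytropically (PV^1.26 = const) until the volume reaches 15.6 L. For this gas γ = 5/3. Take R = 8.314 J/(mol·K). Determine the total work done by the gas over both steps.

P₁ = nRT₁/V₁ = 1.05×8.314×484/32.9 = 128 kPa.
Step 1 — Isobaric: P stays 128 kPa; V/T = const ⇒ T₂ = 871 K, V₂ = 59.2 L.
W = PΔV = 128×(59.2−32.9) kPa·L = 3380 J.
ΔU = nCvΔT = 1.05×12.5×(871−484) = 5070 J.
Q = ΔU + W = nCpΔT = 8450 J.
State after step 1: P = 128 kPa, V = 59.2 L, T = 871 K.
Step 2 — Polytropic n=1.26: T₂ = T₁(V₁/V₂)^(n−1) = 871×(3.80)^0.26 = 1230 K; P₂ = P₁(V₁/V₂)^n = 689 kPa.
W = (P₁V₁−P₂V₂)/(n−1) = (128×59.2−689×15.6)/0.26 = -12100 J.
ΔU = nCvΔT = 1.05×12.5×(1230−871) = 4730 J.
Q = ΔU + W = -7390 J.
Net over both steps: W = -8740 J, Q = 1050 J, ΔU = 9800 J.

-8740 J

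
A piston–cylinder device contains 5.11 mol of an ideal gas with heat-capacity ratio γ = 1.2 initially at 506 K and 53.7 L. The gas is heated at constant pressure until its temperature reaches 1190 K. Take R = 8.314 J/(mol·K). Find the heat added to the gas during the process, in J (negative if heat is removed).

174000 J

P₁ = nRT₁/V₁ = 5.11×8.314×506/53.7 = 400 kPa.
Isobaric: P stays 400 kPa; V/T = const ⇒ T₂ = 1190 K, V₂ = 126 L.
W = PΔV = 400×(126−53.7) kPa·L = 29100 J.
ΔU = nCvΔT = 5.11×41.6×(1190−506) = 145000 J.
Q = ΔU + W = nCpΔT = 174000 J.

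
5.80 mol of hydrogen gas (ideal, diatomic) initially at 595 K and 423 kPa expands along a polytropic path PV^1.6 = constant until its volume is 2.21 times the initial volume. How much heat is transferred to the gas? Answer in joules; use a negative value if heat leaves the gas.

-9050 J

V₁ = nRT₁/P₁ = 5.80×8.314×595/423 = 67.8 L.
Polytropic n=1.6: T₂ = T₁(V₁/V₂)^(n−1) = 595×(0.452)^0.60 = 370 K; P₂ = P₁(V₁/V₂)^n = 119 kPa.
W = (P₁V₁−P₂V₂)/(n−1) = (423×67.8−119×150)/0.60 = 18100 J.
ΔU = nCvΔT = 5.80×20.8×(370−595) = -27200 J.
Q = ΔU + W = -9050 J.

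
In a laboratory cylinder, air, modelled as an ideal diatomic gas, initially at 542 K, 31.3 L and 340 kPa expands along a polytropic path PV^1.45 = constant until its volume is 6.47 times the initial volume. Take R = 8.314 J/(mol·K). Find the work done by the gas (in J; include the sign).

13400 J

n = P₁V₁/(RT₁) = 340×31.3/(8.314×542) = 2.36 mol.
Polytropic n=1.45: T₂ = T₁(V₁/V₂)^(n−1) = 542×(0.155)^0.45 = 234 K; P₂ = P₁(V₁/V₂)^n = 22.7 kPa.
W = (P₁V₁−P₂V₂)/(n−1) = (340×31.3−22.7×203)/0.45 = 13400 J.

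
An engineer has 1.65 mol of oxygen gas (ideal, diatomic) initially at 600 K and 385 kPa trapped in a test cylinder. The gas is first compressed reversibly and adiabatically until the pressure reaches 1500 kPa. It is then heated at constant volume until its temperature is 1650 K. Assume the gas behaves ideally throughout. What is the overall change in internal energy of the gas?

36000 J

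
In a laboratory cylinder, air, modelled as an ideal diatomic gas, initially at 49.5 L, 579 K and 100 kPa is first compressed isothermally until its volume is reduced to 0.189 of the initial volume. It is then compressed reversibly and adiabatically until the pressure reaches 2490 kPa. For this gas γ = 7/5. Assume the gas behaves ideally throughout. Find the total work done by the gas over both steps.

n = P₁V₁/(RT₁) = 100×49.5/(8.314×579) = 1.03 mol.
Step 1 — Isothermal: T stays 579 K; PV = const ⇒ V₂ = 9.36 L, P₂ = 529 kPa.
ΔU = 0 (ideal gas, T constant).
W = nRT ln(V₂/V₁) = 1.03×8.314×579×ln(0.189) = -8250 J.
Q = ΔU + W = -8250 J.
State after step 1: P = 529 kPa, V = 9.36 L, T = 579 K.
Step 2 — Adiabatic: T₂/T₁ = (P₂/P₁)^((γ−1)/γ) ⇒ T₂ = 579×(4.71)^0.286 = 901 K; V₂ = 3.09 L.
ΔU = nCvΔT = 1.03×20.8×(901−579) = 6890 J.
Q = 0 for an adiabatic process, so W = −ΔU = -6890 J.
Net over both steps: W = -15100 J, Q = -8250 J, ΔU = 6890 J.

-15100 J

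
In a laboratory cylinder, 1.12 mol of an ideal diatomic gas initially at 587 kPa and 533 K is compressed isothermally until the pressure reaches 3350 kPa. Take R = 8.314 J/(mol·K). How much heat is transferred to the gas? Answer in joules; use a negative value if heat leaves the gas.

V₁ = nRT₁/P₁ = 1.12×8.314×533/587 = 8.46 L.
Isothermal: T stays 533 K; PV = const ⇒ V₂ = 1.48 L, P₂ = 3350 kPa.
ΔU = 0 (ideal gas, T constant).
W = nRT ln(V₂/V₁) = 1.12×8.314×533×ln(0.175) = -8640 J.
Q = ΔU + W = -8640 J.

-8640 J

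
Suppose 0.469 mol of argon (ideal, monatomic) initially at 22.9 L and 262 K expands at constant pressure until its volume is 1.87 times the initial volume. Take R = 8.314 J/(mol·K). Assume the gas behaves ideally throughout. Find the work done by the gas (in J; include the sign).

P₁ = nRT₁/V₁ = 0.469×8.314×262/22.9 = 44.6 kPa.
Isobaric: P stays 44.6 kPa; V/T = const ⇒ T₂ = 490 K, V₂ = 42.8 L.
W = PΔV = 44.6×(42.8−22.9) kPa·L = 889 J.

889 J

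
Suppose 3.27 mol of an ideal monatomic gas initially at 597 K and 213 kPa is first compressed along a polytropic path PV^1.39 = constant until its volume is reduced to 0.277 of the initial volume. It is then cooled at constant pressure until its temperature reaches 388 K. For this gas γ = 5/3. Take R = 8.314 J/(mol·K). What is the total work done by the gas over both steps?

-43300 J

V₁ = nRT₁/P₁ = 3.27×8.314×597/213 = 76.2 L.
Step 1 — Polytropic n=1.39: T₂ = T₁(V₁/V₂)^(n−1) = 597×(3.61)^0.39 = 985 K; P₂ = P₁(V₁/V₂)^n = 1270 kPa.
W = (P₁V₁−P₂V₂)/(n−1) = (213×76.2−1270×21.1)/0.39 = -27000 J.
ΔU = nCvΔT = 3.27×12.5×(985−597) = 15800 J.
Q = ΔU + W = -11200 J.
State after step 1: P = 1270 kPa, V = 21.1 L, T = 985 K.
Step 2 — Isobaric: P stays 1270 kPa; V/T = const ⇒ T₂ = 388 K, V₂ = 8.31 L.
W = PΔV = 1270×(8.31−21.1) kPa·L = -16200 J.
ΔU = nCvΔT = 3.27×12.5×(388−985) = -24300 J.
Q = ΔU + W = nCpΔT = -40600 J.
Net over both steps: W = -43300 J, Q = -51800 J, ΔU = -8520 J.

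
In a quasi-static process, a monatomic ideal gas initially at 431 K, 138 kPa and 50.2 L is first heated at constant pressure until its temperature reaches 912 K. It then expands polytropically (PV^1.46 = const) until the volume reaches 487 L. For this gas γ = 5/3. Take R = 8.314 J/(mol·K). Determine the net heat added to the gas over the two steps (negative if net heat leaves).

24300 J

n = P₁V₁/(RT₁) = 138×50.2/(8.314×431) = 1.93 mol.
Step 1 — Isobaric: P stays 138 kPa; V/T = const ⇒ T₂ = 912 K, V₂ = 106 L.
W = PΔV = 138×(106−50.2) kPa·L = 7730 J.
ΔU = nCvΔT = 1.93×12.5×(912−431) = 11600 J.
Q = ΔU + W = nCpΔT = 19300 J.
State after step 1: P = 138 kPa, V = 106 L, T = 912 K.
Step 2 — Polytropic n=1.46: T₂ = T₁(V₁/V₂)^(n−1) = 912×(0.218)^0.46 = 453 K; P₂ = P₁(V₁/V₂)^n = 14.9 kPa.
W = (P₁V₁−P₂V₂)/(n−1) = (138×106−14.9×487)/0.46 = 16000 J.
ΔU = nCvΔT = 1.93×12.5×(453−912) = -11100 J.
Q = ΔU + W = 4980 J.
Net over both steps: W = 23800 J, Q = 24300 J, ΔU = 523 J.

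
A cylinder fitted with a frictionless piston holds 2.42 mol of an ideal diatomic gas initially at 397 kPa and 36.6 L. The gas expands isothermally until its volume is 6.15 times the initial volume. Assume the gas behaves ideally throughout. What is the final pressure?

64.6 kPa

T₁ = P₁V₁/(nR) = 397×36.6/(2.42×8.314) = 722 K.
Isothermal: T stays 722 K; PV = const ⇒ V₂ = 225 L, P₂ = 64.6 kPa.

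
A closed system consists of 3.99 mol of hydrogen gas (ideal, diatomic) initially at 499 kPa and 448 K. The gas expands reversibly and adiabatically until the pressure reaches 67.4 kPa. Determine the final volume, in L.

124 L

V₁ = nRT₁/P₁ = 3.99×8.314×448/499 = 29.8 L.
Adiabatic: T₂/T₁ = (P₂/P₁)^((γ−1)/γ) ⇒ T₂ = 448×(0.135)^0.286 = 253 K; V₂ = 124 L.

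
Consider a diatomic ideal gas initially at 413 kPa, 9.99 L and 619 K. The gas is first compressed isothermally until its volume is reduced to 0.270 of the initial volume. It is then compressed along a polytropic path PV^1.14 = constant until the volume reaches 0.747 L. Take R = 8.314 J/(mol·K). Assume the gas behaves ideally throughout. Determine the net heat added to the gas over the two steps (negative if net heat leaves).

-9170 J

n = P₁V₁/(RT₁) = 413×9.99/(8.314×619) = 0.802 mol.
Step 1 — Isothermal: T stays 619 K; PV = const ⇒ V₂ = 2.70 L, P₂ = 1530 kPa.
ΔU = 0 (ideal gas, T constant).
W = nRT ln(V₂/V₁) = 0.802×8.314×619×ln(0.270) = -5400 J.
Q = ΔU + W = -5400 J.
State after step 1: P = 1530 kPa, V = 2.70 L, T = 619 K.
Step 2 — Polytropic n=1.14: T₂ = T₁(V₁/V₂)^(n−1) = 619×(3.61)^0.14 = 741 K; P₂ = P₁(V₁/V₂)^n = 6610 kPa.
W = (P₁V₁−P₂V₂)/(n−1) = (1530×2.70−6610×0.747)/0.14 = -5800 J.
ΔU = nCvΔT = 0.802×20.8×(741−619) = 2030 J.
Q = ΔU + W = -3770 J.
Net over both steps: W = -11200 J, Q = -9170 J, ΔU = 2030 J.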